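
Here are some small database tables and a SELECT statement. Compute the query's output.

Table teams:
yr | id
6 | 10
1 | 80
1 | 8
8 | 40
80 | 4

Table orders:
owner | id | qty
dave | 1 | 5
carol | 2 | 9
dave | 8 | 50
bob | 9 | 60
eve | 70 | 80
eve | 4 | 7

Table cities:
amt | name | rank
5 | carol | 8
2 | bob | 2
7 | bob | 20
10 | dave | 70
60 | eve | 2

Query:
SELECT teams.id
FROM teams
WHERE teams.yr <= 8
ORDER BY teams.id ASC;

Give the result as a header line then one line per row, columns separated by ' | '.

== RESULT ==
teams.id
8
10
40
80

Derivation:
After WHERE (4 rows):
teams.yr | teams.id
6 | 10
1 | 80
1 | 8
8 | 40
After SELECT (4 rows):
teams.id
10
80
8
40
After ORDER BY (4 rows):
teams.id
8
10
40
80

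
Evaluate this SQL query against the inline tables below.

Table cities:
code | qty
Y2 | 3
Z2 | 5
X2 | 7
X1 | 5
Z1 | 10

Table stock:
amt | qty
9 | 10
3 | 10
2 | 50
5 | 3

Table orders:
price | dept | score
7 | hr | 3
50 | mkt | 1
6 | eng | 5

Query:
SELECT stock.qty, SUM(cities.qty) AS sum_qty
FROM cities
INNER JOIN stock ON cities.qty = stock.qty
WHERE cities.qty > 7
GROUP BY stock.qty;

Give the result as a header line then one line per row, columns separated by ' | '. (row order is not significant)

After JOIN stock (3 rows):
cities.code | cities.qty | stock.amt | stock.qty
Y2 | 3 | 5 | 3
Z1 | 10 | 9 | 10
Z1 | 10 | 3 | 10
After WHERE (2 rows):
cities.code | cities.qty | stock.amt | stock.qty
Z1 | 10 | 9 | 10
Z1 | 10 | 3 | 10
After GROUP BY (1 rows):
stock.qty | sum_qty
10 | 20

== RESULT ==
stock.qty | sum_qty
10 | 20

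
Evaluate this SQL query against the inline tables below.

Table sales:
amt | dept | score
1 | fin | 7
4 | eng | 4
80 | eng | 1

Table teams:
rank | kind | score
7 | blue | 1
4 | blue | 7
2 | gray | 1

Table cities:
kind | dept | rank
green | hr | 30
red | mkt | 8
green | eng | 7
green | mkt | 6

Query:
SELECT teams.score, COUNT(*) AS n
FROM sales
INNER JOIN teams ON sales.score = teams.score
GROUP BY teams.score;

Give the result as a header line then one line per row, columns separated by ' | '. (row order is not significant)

== RESULT ==
teams.score | n
7 | 1
1 | 2

Derivation:
After JOIN teams (3 rows):
sales.amt | sales.dept | sales.score | teams.rank | teams.kind | teams.score
1 | fin | 7 | 4 | blue | 7
80 | eng | 1 | 7 | blue | 1
80 | eng | 1 | 2 | gray | 1
After GROUP BY (2 rows):
teams.score | n
7 | 1
1 | 2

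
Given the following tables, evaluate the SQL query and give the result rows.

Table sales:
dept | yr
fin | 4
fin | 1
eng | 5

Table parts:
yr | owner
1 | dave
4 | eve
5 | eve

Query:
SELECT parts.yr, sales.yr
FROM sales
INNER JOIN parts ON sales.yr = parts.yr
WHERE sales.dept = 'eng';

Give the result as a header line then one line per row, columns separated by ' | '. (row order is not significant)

After JOIN parts (3 rows):
sales.dept | sales.yr | parts.yr | parts.owner
fin | 4 | 4 | eve
fin | 1 | 1 | dave
eng | 5 | 5 | eve
After WHERE (1 rows):
sales.dept | sales.yr | parts.yr | parts.owner
eng | 5 | 5 | eve
After SELECT (1 rows):
parts.yr | sales.yr
5 | 5

== RESULT ==
parts.yr | sales.yr
5 | 5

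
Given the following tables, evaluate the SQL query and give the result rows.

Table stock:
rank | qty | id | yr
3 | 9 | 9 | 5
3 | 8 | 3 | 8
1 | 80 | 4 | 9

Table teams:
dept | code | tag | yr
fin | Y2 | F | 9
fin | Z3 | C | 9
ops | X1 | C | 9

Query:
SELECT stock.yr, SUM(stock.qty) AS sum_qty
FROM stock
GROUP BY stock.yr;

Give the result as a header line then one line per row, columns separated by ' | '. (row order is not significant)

== RESULT ==
stock.yr | sum_qty
5 | 9
8 | 8
9 | 80

Derivation:
After GROUP BY (3 rows):
stock.yr | sum_qty
5 | 9
8 | 8
9 | 80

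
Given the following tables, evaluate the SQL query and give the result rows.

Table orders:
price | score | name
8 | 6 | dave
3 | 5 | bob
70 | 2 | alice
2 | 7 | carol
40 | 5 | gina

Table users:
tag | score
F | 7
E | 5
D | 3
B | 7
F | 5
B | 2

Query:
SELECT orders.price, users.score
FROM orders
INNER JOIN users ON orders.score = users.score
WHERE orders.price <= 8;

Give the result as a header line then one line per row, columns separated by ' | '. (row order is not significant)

== RESULT ==
orders.price | users.score
3 | 5
3 | 5
2 | 7
2 | 7

Derivation:
After JOIN users (7 rows):
orders.price | orders.score | orders.name | users.tag | users.score
3 | 5 | bob | E | 5
3 | 5 | bob | F | 5
70 | 2 | alice | B | 2
2 | 7 | carol | F | 7
2 | 7 | carol | B | 7
40 | 5 | gina | E | 5
40 | 5 | gina | F | 5
After WHERE (4 rows):
orders.price | orders.score | orders.name | users.tag | users.score
3 | 5 | bob | E | 5
3 | 5 | bob | F | 5
2 | 7 | carol | F | 7
2 | 7 | carol | B | 7
After SELECT (4 rows):
orders.price | users.score
3 | 5
3 | 5
2 | 7
2 | 7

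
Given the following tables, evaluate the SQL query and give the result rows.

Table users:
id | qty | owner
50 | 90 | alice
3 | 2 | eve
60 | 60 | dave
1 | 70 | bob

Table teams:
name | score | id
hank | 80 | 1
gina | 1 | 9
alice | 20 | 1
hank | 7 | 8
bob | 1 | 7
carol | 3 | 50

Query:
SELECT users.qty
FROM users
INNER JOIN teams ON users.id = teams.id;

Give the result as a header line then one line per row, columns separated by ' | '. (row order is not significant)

After JOIN teams (3 rows):
users.id | users.qty | users.owner | teams.name | teams.score | teams.id
50 | 90 | alice | carol | 3 | 50
1 | 70 | bob | hank | 80 | 1
1 | 70 | bob | alice | 20 | 1
After SELECT (3 rows):
users.qty
90
70
70

== RESULT ==
users.qty
90
70
70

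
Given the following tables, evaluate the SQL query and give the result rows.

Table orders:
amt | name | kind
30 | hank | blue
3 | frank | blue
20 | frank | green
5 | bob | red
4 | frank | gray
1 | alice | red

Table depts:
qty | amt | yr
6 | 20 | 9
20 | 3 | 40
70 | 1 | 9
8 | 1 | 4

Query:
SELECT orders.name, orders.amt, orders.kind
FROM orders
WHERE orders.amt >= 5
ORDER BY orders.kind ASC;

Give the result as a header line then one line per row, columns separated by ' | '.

After WHERE (3 rows):
orders.amt | orders.name | orders.kind
30 | hank | blue
20 | frank | green
5 | bob | red
After SELECT (3 rows):
orders.name | orders.amt | orders.kind
hank | 30 | blue
frank | 20 | green
bob | 5 | red
After ORDER BY (3 rows):
orders.name | orders.amt | orders.kind
hank | 30 | blue
frank | 20 | green
bob | 5 | red

== RESULT ==
orders.name | orders.amt | orders.kind
hank | 30 | blue
frank | 20 | green
bob | 5 | red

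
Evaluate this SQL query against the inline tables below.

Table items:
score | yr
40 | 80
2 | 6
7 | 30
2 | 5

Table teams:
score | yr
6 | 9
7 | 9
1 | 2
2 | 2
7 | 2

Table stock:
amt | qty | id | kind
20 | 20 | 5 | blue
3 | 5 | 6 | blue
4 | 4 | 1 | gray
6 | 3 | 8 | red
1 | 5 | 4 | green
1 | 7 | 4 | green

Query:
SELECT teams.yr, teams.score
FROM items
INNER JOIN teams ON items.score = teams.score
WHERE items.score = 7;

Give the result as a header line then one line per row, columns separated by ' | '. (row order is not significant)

== RESULT ==
teams.yr | teams.score
9 | 7
2 | 7

Derivation:
After JOIN teams (4 rows):
items.score | items.yr | teams.score | teams.yr
2 | 6 | 2 | 2
7 | 30 | 7 | 9
7 | 30 | 7 | 2
2 | 5 | 2 | 2
After WHERE (2 rows):
items.score | items.yr | teams.score | teams.yr
7 | 30 | 7 | 9
7 | 30 | 7 | 2
After SELECT (2 rows):
teams.yr | teams.score
9 | 7
2 | 7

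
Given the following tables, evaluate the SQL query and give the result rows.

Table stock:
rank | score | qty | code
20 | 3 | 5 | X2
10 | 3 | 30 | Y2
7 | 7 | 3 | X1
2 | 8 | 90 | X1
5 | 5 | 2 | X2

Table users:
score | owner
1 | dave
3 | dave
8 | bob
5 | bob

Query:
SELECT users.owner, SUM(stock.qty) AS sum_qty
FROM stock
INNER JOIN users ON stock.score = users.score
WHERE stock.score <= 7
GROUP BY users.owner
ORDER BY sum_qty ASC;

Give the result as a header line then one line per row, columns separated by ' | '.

== RESULT ==
users.owner | sum_qty
bob | 2
dave | 35

Derivation:
After JOIN users (4 rows):
stock.rank | stock.score | stock.qty | stock.code | users.score | users.owner
20 | 3 | 5 | X2 | 3 | dave
10 | 3 | 30 | Y2 | 3 | dave
2 | 8 | 90 | X1 | 8 | bob
5 | 5 | 2 | X2 | 5 | bob
After WHERE (3 rows):
stock.rank | stock.score | stock.qty | stock.code | users.score | users.owner
20 | 3 | 5 | X2 | 3 | dave
10 | 3 | 30 | Y2 | 3 | dave
5 | 5 | 2 | X2 | 5 | bob
After GROUP BY (2 rows):
users.owner | sum_qty
dave | 35
bob | 2
After ORDER BY (2 rows):
users.owner | sum_qty
bob | 2
dave | 35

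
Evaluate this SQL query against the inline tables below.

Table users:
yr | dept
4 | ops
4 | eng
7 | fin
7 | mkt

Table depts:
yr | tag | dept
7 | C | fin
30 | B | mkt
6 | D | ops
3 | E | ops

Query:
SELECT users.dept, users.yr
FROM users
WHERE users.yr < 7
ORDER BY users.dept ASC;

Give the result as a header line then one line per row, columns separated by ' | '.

After WHERE (2 rows):
users.yr | users.dept
4 | ops
4 | eng
After SELECT (2 rows):
users.dept | users.yr
ops | 4
eng | 4
After ORDER BY (2 rows):
users.dept | users.yr
eng | 4
ops | 4

== RESULT ==
users.dept | users.yr
eng | 4
ops | 4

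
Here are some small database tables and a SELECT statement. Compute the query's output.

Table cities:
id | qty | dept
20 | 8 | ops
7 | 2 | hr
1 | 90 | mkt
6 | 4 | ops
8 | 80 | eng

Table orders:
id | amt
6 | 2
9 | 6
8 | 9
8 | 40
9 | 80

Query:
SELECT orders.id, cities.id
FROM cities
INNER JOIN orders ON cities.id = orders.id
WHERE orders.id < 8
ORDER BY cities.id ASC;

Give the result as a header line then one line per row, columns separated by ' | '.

== RESULT ==
orders.id | cities.id
6 | 6

Derivation:
After JOIN orders (3 rows):
cities.id | cities.qty | cities.dept | orders.id | orders.amt
6 | 4 | ops | 6 | 2
8 | 80 | eng | 8 | 9
8 | 80 | eng | 8 | 40
After WHERE (1 rows):
cities.id | cities.qty | cities.dept | orders.id | orders.amt
6 | 4 | ops | 6 | 2
After SELECT (1 rows):
orders.id | cities.id
6 | 6
After ORDER BY (1 rows):
orders.id | cities.id
6 | 6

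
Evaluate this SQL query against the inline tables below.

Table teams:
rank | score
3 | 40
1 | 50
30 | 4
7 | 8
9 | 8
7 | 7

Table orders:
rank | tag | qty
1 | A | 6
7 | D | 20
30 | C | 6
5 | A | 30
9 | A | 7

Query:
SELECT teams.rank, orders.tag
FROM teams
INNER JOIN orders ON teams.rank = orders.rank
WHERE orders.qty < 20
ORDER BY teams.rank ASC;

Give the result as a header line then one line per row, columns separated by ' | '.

== RESULT ==
teams.rank | orders.tag
1 | A
9 | A
30 | C

Derivation:
After JOIN orders (5 rows):
teams.rank | teams.score | orders.rank | orders.tag | orders.qty
1 | 50 | 1 | A | 6
30 | 4 | 30 | C | 6
7 | 8 | 7 | D | 20
9 | 8 | 9 | A | 7
7 | 7 | 7 | D | 20
After WHERE (3 rows):
teams.rank | teams.score | orders.rank | orders.tag | orders.qty
1 | 50 | 1 | A | 6
30 | 4 | 30 | C | 6
9 | 8 | 9 | A | 7
After SELECT (3 rows):
teams.rank | orders.tag
1 | A
30 | C
9 | A
After ORDER BY (3 rows):
teams.rank | orders.tag
1 | A
9 | A
30 | C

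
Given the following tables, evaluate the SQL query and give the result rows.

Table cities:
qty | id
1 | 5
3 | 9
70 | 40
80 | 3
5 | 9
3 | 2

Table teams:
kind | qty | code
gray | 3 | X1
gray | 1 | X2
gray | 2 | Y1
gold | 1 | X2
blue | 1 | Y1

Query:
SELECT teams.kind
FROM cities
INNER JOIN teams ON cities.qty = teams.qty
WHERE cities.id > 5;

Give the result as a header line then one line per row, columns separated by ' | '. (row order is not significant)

After JOIN teams (5 rows):
cities.qty | cities.id | teams.kind | teams.qty | teams.code
1 | 5 | gray | 1 | X2
1 | 5 | gold | 1 | X2
1 | 5 | blue | 1 | Y1
3 | 9 | gray | 3 | X1
3 | 2 | gray | 3 | X1
After WHERE (1 rows):
cities.qty | cities.id | teams.kind | teams.qty | teams.code
3 | 9 | gray | 3 | X1
After SELECT (1 rows):
teams.kind
gray

== RESULT ==
teams.kind
gray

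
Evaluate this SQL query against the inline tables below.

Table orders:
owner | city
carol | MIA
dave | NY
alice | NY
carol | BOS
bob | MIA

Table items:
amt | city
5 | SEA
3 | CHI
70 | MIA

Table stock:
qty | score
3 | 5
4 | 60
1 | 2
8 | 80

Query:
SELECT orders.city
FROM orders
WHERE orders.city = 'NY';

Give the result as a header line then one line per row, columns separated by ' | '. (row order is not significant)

== RESULT ==
orders.city
NY
NY

Derivation:
After WHERE (2 rows):
orders.owner | orders.city
dave | NY
alice | NY
After SELECT (2 rows):
orders.city
NY
NY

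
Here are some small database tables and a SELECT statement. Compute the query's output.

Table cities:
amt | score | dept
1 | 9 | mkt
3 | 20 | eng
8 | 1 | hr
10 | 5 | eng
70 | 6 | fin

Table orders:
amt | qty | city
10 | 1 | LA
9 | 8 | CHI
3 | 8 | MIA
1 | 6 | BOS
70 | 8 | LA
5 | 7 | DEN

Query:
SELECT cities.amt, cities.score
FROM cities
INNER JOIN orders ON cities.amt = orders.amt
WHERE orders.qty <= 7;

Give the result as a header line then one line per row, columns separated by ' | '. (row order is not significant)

After JOIN orders (4 rows):
cities.amt | cities.score | cities.dept | orders.amt | orders.qty | orders.city
1 | 9 | mkt | 1 | 6 | BOS
3 | 20 | eng | 3 | 8 | MIA
10 | 5 | eng | 10 | 1 | LA
70 | 6 | fin | 70 | 8 | LA
After WHERE (2 rows):
cities.amt | cities.score | cities.dept | orders.amt | orders.qty | orders.city
1 | 9 | mkt | 1 | 6 | BOS
10 | 5 | eng | 10 | 1 | LA
After SELECT (2 rows):
cities.amt | cities.score
1 | 9
10 | 5

== RESULT ==
cities.amt | cities.score
1 | 9
10 | 5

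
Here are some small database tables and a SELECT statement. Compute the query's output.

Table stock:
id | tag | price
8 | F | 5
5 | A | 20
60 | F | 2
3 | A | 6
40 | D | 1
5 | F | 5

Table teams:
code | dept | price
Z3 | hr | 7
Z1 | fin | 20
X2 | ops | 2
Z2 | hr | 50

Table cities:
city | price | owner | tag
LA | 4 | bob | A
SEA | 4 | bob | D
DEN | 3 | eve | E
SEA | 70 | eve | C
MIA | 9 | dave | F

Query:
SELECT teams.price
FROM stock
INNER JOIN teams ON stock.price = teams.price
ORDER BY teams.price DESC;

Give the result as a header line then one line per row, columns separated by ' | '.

== RESULT ==
teams.price
20
2

Derivation:
After JOIN teams (2 rows):
stock.id | stock.tag | stock.price | teams.code | teams.dept | teams.price
5 | A | 20 | Z1 | fin | 20
60 | F | 2 | X2 | ops | 2
After SELECT (2 rows):
teams.price
20
2
After ORDER BY (2 rows):
teams.price
20
2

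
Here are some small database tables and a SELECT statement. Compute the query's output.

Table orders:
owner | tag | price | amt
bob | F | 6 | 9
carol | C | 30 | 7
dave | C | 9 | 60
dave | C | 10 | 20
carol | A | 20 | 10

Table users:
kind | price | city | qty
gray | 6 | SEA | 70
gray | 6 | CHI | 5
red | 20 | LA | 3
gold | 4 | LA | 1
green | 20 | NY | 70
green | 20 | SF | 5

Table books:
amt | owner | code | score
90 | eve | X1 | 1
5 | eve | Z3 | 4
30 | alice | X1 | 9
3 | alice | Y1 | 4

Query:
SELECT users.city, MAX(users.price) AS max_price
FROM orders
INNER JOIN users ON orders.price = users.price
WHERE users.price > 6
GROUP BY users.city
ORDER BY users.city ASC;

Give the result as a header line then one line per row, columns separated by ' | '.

== RESULT ==
users.city | max_price
LA | 20
NY | 20
SF | 20

Derivation:
After JOIN users (5 rows):
orders.owner | orders.tag | orders.price | orders.amt | users.kind | users.price | users.city | users.qty
bob | F | 6 | 9 | gray | 6 | SEA | 70
bob | F | 6 | 9 | gray | 6 | CHI | 5
carol | A | 20 | 10 | red | 20 | LA | 3
carol | A | 20 | 10 | green | 20 | NY | 70
carol | A | 20 | 10 | green | 20 | SF | 5
After WHERE (3 rows):
orders.owner | orders.tag | orders.price | orders.amt | users.kind | users.price | users.city | users.qty
carol | A | 20 | 10 | red | 20 | LA | 3
carol | A | 20 | 10 | green | 20 | NY | 70
carol | A | 20 | 10 | green | 20 | SF | 5
After GROUP BY (3 rows):
users.city | max_price
LA | 20
NY | 20
SF | 20
After ORDER BY (3 rows):
users.city | max_price
LA | 20
NY | 20
SF | 20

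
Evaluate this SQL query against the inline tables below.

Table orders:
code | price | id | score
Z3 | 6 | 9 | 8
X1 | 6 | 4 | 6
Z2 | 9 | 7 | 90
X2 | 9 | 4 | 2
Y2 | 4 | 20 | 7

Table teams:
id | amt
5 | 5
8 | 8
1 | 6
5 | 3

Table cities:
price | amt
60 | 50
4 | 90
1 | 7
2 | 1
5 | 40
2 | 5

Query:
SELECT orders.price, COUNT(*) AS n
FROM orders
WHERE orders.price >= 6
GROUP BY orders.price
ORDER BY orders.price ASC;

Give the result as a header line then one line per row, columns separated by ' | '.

After WHERE (4 rows):
orders.code | orders.price | orders.id | orders.score
Z3 | 6 | 9 | 8
X1 | 6 | 4 | 6
Z2 | 9 | 7 | 90
X2 | 9 | 4 | 2
After GROUP BY (2 rows):
orders.price | n
6 | 2
9 | 2
After ORDER BY (2 rows):
orders.price | n
6 | 2
9 | 2

== RESULT ==
orders.price | n
6 | 2
9 | 2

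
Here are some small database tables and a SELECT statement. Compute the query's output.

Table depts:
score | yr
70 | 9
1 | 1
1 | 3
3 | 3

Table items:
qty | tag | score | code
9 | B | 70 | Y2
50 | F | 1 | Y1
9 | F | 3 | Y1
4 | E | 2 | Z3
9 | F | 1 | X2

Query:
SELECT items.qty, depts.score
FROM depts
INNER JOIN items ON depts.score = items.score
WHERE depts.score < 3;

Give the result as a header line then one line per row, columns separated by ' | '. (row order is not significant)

== RESULT ==
items.qty | depts.score
50 | 1
9 | 1
50 | 1
9 | 1

Derivation:
After JOIN items (6 rows):
depts.score | depts.yr | items.qty | items.tag | items.score | items.code
70 | 9 | 9 | B | 70 | Y2
1 | 1 | 50 | F | 1 | Y1
1 | 1 | 9 | F | 1 | X2
1 | 3 | 50 | F | 1 | Y1
1 | 3 | 9 | F | 1 | X2
3 | 3 | 9 | F | 3 | Y1
After WHERE (4 rows):
depts.score | depts.yr | items.qty | items.tag | items.score | items.code
1 | 1 | 50 | F | 1 | Y1
1 | 1 | 9 | F | 1 | X2
1 | 3 | 50 | F | 1 | Y1
1 | 3 | 9 | F | 1 | X2
After SELECT (4 rows):
items.qty | depts.score
50 | 1
9 | 1
50 | 1
9 | 1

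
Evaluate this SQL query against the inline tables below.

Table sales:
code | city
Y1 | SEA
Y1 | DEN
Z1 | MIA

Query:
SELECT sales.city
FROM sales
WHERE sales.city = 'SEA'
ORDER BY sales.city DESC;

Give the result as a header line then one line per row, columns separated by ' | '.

== RESULT ==
sales.city
SEA

Derivation:
After WHERE (1 rows):
sales.code | sales.city
Y1 | SEA
After SELECT (1 rows):
sales.city
SEA
After ORDER BY (1 rows):
sales.city
SEA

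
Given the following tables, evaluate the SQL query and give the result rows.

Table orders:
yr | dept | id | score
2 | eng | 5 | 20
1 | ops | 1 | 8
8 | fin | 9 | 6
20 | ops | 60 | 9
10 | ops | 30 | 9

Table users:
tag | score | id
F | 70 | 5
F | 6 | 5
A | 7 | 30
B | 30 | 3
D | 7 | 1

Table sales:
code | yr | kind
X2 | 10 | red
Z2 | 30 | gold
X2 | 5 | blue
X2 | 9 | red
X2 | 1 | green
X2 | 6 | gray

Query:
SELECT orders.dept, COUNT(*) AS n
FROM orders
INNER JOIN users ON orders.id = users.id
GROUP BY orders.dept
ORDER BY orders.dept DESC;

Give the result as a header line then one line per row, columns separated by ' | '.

== RESULT ==
orders.dept | n
ops | 2
eng | 2

Derivation:
After JOIN users (4 rows):
orders.yr | orders.dept | orders.id | orders.score | users.tag | users.score | users.id
2 | eng | 5 | 20 | F | 70 | 5
2 | eng | 5 | 20 | F | 6 | 5
1 | ops | 1 | 8 | D | 7 | 1
10 | ops | 30 | 9 | A | 7 | 30
After GROUP BY (2 rows):
orders.dept | n
eng | 2
ops | 2
After ORDER BY (2 rows):
orders.dept | n
ops | 2
eng | 2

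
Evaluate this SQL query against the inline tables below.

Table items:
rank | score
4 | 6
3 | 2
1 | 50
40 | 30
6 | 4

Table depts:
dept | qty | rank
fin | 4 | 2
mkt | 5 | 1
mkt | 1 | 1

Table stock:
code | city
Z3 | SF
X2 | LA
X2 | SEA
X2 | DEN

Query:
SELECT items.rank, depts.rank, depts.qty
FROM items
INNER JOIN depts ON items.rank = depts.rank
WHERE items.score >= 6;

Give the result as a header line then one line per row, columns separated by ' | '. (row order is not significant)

== RESULT ==
items.rank | depts.rank | depts.qty
1 | 1 | 5
1 | 1 | 1

Derivation:
After JOIN depts (2 rows):
items.rank | items.score | depts.dept | depts.qty | depts.rank
1 | 50 | mkt | 5 | 1
1 | 50 | mkt | 1 | 1
After WHERE (2 rows):
items.rank | items.score | depts.dept | depts.qty | depts.rank
1 | 50 | mkt | 5 | 1
1 | 50 | mkt | 1 | 1
After SELECT (2 rows):
items.rank | depts.rank | depts.qty
1 | 1 | 5
1 | 1 | 1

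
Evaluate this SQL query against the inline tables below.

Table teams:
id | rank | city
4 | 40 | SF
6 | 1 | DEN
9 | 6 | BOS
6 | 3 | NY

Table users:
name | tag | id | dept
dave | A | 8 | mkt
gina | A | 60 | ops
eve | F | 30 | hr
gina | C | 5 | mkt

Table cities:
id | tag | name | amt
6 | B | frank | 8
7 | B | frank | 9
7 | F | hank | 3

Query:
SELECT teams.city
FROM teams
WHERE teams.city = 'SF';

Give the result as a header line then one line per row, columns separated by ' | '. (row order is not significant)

== RESULT ==
teams.city
SF

Derivation:
After WHERE (1 rows):
teams.id | teams.rank | teams.city
4 | 40 | SF
After SELECT (1 rows):
teams.city
SF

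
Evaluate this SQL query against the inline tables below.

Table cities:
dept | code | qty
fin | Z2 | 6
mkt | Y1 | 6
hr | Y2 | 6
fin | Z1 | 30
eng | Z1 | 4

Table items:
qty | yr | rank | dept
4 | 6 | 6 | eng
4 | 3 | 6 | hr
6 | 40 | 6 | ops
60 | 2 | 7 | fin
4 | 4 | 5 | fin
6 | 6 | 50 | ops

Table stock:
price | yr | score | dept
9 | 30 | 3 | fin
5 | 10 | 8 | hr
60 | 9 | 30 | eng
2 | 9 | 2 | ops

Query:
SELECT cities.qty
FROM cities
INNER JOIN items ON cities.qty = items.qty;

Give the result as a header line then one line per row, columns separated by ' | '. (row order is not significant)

== RESULT ==
cities.qty
6
6
6
6
6
6
4
4
4

Derivation:
After JOIN items (9 rows):
cities.dept | cities.code | cities.qty | items.qty | items.yr | items.rank | items.dept
fin | Z2 | 6 | 6 | 40 | 6 | ops
fin | Z2 | 6 | 6 | 6 | 50 | ops
mkt | Y1 | 6 | 6 | 40 | 6 | ops
mkt | Y1 | 6 | 6 | 6 | 50 | ops
hr | Y2 | 6 | 6 | 40 | 6 | ops
hr | Y2 | 6 | 6 | 6 | 50 | ops
eng | Z1 | 4 | 4 | 6 | 6 | eng
eng | Z1 | 4 | 4 | 3 | 6 | hr
eng | Z1 | 4 | 4 | 4 | 5 | fin
After SELECT (9 rows):
cities.qty
6
6
6
6
6
6
4
4
4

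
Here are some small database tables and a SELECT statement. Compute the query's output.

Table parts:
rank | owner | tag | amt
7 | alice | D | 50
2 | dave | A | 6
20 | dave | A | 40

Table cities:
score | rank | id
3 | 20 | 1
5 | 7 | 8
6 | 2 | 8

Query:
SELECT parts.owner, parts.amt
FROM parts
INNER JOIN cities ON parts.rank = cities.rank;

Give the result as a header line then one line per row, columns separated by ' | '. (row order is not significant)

== RESULT ==
parts.owner | parts.amt
alice | 50
dave | 6
dave | 40

Derivation:
After JOIN cities (3 rows):
parts.rank | parts.owner | parts.tag | parts.amt | cities.score | cities.rank | cities.id
7 | alice | D | 50 | 5 | 7 | 8
2 | dave | A | 6 | 6 | 2 | 8
20 | dave | A | 40 | 3 | 20 | 1
After SELECT (3 rows):
parts.owner | parts.amt
alice | 50
dave | 6
dave | 40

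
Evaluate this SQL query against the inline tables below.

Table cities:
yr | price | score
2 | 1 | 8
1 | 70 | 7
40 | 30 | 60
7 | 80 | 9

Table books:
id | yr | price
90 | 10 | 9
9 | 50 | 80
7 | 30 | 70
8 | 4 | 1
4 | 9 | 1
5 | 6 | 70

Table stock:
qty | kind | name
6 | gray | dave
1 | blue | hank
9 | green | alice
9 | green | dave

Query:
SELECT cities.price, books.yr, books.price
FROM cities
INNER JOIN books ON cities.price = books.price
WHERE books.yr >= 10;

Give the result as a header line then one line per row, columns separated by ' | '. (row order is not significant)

== RESULT ==
cities.price | books.yr | books.price
70 | 30 | 70
80 | 50 | 80

Derivation:
After JOIN books (5 rows):
cities.yr | cities.price | cities.score | books.id | books.yr | books.price
2 | 1 | 8 | 8 | 4 | 1
2 | 1 | 8 | 4 | 9 | 1
1 | 70 | 7 | 7 | 30 | 70
1 | 70 | 7 | 5 | 6 | 70
7 | 80 | 9 | 9 | 50 | 80
After WHERE (2 rows):
cities.yr | cities.price | cities.score | books.id | books.yr | books.price
1 | 70 | 7 | 7 | 30 | 70
7 | 80 | 9 | 9 | 50 | 80
After SELECT (2 rows):
cities.price | books.yr | books.price
70 | 30 | 70
80 | 50 | 80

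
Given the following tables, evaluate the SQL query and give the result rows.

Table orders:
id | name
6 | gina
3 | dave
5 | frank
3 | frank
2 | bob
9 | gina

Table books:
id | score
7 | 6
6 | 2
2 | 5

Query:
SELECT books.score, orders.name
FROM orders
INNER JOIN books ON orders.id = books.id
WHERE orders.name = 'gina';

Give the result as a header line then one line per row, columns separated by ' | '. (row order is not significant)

After JOIN books (2 rows):
orders.id | orders.name | books.id | books.score
6 | gina | 6 | 2
2 | bob | 2 | 5
After WHERE (1 rows):
orders.id | orders.name | books.id | books.score
6 | gina | 6 | 2
After SELECT (1 rows):
books.score | orders.name
2 | gina

== RESULT ==
books.score | orders.name
2 | gina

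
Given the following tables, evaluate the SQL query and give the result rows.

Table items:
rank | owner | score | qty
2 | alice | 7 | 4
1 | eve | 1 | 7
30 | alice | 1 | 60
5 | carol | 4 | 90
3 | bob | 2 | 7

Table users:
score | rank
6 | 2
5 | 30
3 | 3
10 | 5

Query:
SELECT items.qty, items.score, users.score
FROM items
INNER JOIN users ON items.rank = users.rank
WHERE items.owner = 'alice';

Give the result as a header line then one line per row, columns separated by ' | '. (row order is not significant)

After JOIN users (4 rows):
items.rank | items.owner | items.score | items.qty | users.score | users.rank
2 | alice | 7 | 4 | 6 | 2
30 | alice | 1 | 60 | 5 | 30
5 | carol | 4 | 90 | 10 | 5
3 | bob | 2 | 7 | 3 | 3
After WHERE (2 rows):
items.rank | items.owner | items.score | items.qty | users.score | users.rank
2 | alice | 7 | 4 | 6 | 2
30 | alice | 1 | 60 | 5 | 30
After SELECT (2 rows):
items.qty | items.score | users.score
4 | 7 | 6
60 | 1 | 5

== RESULT ==
items.qty | items.score | users.score
4 | 7 | 6
60 | 1 | 5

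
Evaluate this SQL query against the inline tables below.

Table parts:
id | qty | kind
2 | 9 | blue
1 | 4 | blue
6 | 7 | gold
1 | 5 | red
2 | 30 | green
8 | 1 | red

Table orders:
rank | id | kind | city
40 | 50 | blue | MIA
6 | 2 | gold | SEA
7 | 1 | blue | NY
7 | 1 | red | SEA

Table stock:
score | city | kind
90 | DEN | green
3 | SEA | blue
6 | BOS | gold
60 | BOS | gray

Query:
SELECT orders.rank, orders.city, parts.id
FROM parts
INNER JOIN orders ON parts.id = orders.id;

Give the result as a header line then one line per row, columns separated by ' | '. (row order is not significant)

After JOIN orders (6 rows):
parts.id | parts.qty | parts.kind | orders.rank | orders.id | orders.kind | orders.city
2 | 9 | blue | 6 | 2 | gold | SEA
1 | 4 | blue | 7 | 1 | blue | NY
1 | 4 | blue | 7 | 1 | red | SEA
1 | 5 | red | 7 | 1 | blue | NY
1 | 5 | red | 7 | 1 | red | SEA
2 | 30 | green | 6 | 2 | gold | SEA
After SELECT (6 rows):
orders.rank | orders.city | parts.id
6 | SEA | 2
7 | NY | 1
7 | SEA | 1
7 | NY | 1
7 | SEA | 1
6 | SEA | 2

== RESULT ==
orders.rank | orders.city | parts.id
6 | SEA | 2
7 | NY | 1
7 | SEA | 1
7 | NY | 1
7 | SEA | 1
6 | SEA | 2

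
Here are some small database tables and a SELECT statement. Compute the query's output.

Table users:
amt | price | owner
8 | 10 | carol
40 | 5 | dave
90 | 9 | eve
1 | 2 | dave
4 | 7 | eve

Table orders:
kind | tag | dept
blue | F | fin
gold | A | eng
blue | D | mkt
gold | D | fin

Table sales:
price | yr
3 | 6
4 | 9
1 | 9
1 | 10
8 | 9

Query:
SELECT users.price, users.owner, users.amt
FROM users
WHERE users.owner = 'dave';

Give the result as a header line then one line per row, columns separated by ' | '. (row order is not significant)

== RESULT ==
users.price | users.owner | users.amt
5 | dave | 40
2 | dave | 1

Derivation:
After WHERE (2 rows):
users.amt | users.price | users.owner
40 | 5 | dave
1 | 2 | dave
After SELECT (2 rows):
users.price | users.owner | users.amt
5 | dave | 40
2 | dave | 1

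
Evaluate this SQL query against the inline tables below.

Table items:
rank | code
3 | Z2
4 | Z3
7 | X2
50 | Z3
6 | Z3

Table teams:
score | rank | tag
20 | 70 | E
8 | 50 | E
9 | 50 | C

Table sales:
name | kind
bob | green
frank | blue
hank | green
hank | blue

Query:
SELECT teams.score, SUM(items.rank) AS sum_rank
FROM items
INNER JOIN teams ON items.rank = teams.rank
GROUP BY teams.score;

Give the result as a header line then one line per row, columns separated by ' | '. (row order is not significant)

After JOIN teams (2 rows):
items.rank | items.code | teams.score | teams.rank | teams.tag
50 | Z3 | 8 | 50 | E
50 | Z3 | 9 | 50 | C
After GROUP BY (2 rows):
teams.score | sum_rank
8 | 50
9 | 50

== RESULT ==
teams.score | sum_rank
8 | 50
9 | 50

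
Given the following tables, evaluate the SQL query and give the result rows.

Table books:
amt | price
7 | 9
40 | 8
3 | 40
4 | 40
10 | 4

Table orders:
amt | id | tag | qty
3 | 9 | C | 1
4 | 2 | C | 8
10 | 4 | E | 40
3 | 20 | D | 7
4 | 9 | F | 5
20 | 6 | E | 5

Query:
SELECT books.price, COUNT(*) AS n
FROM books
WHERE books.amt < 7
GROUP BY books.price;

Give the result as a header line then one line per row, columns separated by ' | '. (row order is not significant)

After WHERE (2 rows):
books.amt | books.price
3 | 40
4 | 40
After GROUP BY (1 rows):
books.price | n
40 | 2

== RESULT ==
books.price | n
40 | 2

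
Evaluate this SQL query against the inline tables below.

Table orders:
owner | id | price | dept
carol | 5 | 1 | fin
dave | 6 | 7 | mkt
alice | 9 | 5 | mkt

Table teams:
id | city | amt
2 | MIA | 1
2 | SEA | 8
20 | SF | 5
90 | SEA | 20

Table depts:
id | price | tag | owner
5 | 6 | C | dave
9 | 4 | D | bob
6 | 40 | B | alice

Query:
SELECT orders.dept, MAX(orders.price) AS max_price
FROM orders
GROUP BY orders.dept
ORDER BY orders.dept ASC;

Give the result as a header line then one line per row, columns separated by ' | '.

== RESULT ==
orders.dept | max_price
fin | 1
mkt | 7

Derivation:
After GROUP BY (2 rows):
orders.dept | max_price
fin | 1
mkt | 7
After ORDER BY (2 rows):
orders.dept | max_price
fin | 1
mkt | 7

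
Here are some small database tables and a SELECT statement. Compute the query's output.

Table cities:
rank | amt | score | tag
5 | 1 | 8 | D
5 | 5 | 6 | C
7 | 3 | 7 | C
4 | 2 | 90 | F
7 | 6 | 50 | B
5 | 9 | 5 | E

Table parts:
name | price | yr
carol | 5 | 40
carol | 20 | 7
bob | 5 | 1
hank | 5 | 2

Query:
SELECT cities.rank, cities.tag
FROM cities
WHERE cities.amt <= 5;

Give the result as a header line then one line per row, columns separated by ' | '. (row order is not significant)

After WHERE (4 rows):
cities.rank | cities.amt | cities.score | cities.tag
5 | 1 | 8 | D
5 | 5 | 6 | C
7 | 3 | 7 | C
4 | 2 | 90 | F
After SELECT (4 rows):
cities.rank | cities.tag
5 | D
5 | C
7 | C
4 | F

== RESULT ==
cities.rank | cities.tag
5 | D
5 | C
7 | C
4 | F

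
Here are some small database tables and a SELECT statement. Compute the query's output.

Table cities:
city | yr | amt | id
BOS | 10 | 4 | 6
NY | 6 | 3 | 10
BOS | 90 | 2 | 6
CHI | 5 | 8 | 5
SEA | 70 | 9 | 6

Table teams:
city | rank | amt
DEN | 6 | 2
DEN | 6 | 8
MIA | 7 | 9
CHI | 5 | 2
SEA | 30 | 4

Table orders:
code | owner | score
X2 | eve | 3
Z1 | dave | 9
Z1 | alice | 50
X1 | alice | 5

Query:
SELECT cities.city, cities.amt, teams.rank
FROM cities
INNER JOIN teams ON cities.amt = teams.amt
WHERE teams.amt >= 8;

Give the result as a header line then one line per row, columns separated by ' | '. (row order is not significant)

== RESULT ==
cities.city | cities.amt | teams.rank
CHI | 8 | 6
SEA | 9 | 7

Derivation:
After JOIN teams (5 rows):
cities.city | cities.yr | cities.amt | cities.id | teams.city | teams.rank | teams.amt
BOS | 10 | 4 | 6 | SEA | 30 | 4
BOS | 90 | 2 | 6 | DEN | 6 | 2
BOS | 90 | 2 | 6 | CHI | 5 | 2
CHI | 5 | 8 | 5 | DEN | 6 | 8
SEA | 70 | 9 | 6 | MIA | 7 | 9
After WHERE (2 rows):
cities.city | cities.yr | cities.amt | cities.id | teams.city | teams.rank | teams.amt
CHI | 5 | 8 | 5 | DEN | 6 | 8
SEA | 70 | 9 | 6 | MIA | 7 | 9
After SELECT (2 rows):
cities.city | cities.amt | teams.rank
CHI | 8 | 6
SEA | 9 | 7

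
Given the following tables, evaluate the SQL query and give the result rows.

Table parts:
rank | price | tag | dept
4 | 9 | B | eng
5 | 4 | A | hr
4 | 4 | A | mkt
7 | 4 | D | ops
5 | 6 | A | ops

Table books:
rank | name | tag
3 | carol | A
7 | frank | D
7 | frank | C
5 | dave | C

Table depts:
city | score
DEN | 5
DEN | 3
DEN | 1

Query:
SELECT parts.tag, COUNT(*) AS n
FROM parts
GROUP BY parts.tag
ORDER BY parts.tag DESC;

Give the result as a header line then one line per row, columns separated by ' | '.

== RESULT ==
parts.tag | n
D | 1
B | 1
A | 3

Derivation:
After GROUP BY (3 rows):
parts.tag | n
B | 1
A | 3
D | 1
After ORDER BY (3 rows):
parts.tag | n
D | 1
B | 1
A | 3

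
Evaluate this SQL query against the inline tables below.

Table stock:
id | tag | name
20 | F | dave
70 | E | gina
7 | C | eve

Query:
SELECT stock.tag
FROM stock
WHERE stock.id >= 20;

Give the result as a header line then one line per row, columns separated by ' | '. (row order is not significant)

== RESULT ==
stock.tag
F
E

Derivation:
After WHERE (2 rows):
stock.id | stock.tag | stock.name
20 | F | dave
70 | E | gina
After SELECT (2 rows):
stock.tag
F
E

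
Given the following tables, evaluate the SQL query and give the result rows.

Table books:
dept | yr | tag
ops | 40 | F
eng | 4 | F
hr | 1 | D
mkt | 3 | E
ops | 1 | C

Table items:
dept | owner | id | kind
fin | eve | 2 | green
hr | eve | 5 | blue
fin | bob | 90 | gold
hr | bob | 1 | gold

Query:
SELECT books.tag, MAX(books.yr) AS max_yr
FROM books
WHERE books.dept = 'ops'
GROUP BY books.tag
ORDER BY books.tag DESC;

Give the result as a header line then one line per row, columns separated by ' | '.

After WHERE (2 rows):
books.dept | books.yr | books.tag
ops | 40 | F
ops | 1 | C
After GROUP BY (2 rows):
books.tag | max_yr
F | 40
C | 1
After ORDER BY (2 rows):
books.tag | max_yr
F | 40
C | 1

== RESULT ==
books.tag | max_yr
F | 40
C | 1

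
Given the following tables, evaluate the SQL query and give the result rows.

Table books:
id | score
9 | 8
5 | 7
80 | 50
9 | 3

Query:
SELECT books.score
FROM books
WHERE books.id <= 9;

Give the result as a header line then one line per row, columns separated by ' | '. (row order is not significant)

After WHERE (3 rows):
books.id | books.score
9 | 8
5 | 7
9 | 3
After SELECT (3 rows):
books.score
8
7
3

== RESULT ==
books.score
8
7
3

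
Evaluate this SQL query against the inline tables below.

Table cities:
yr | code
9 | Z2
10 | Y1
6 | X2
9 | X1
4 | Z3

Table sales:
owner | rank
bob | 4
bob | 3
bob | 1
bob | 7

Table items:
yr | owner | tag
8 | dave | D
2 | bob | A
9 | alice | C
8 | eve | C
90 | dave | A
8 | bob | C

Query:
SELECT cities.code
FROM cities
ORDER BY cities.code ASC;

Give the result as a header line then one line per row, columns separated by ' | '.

After SELECT (5 rows):
cities.code
Z2
Y1
X2
X1
Z3
After ORDER BY (5 rows):
cities.code
X1
X2
Y1
Z2
Z3

== RESULT ==
cities.code
X1
X2
Y1
Z2
Z3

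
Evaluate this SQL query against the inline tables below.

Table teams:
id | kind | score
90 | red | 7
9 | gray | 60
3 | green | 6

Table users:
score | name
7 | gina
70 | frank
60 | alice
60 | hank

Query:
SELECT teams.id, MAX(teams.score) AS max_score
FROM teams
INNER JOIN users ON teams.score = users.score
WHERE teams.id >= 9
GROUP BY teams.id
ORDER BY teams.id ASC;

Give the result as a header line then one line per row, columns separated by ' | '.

After JOIN users (3 rows):
teams.id | teams.kind | teams.score | users.score | users.name
90 | red | 7 | 7 | gina
9 | gray | 60 | 60 | alice
9 | gray | 60 | 60 | hank
After WHERE (3 rows):
teams.id | teams.kind | teams.score | users.score | users.name
90 | red | 7 | 7 | gina
9 | gray | 60 | 60 | alice
9 | gray | 60 | 60 | hank
After GROUP BY (2 rows):
teams.id | max_score
90 | 7
9 | 60
After ORDER BY (2 rows):
teams.id | max_score
9 | 60
90 | 7

== RESULT ==
teams.id | max_score
9 | 60
90 | 7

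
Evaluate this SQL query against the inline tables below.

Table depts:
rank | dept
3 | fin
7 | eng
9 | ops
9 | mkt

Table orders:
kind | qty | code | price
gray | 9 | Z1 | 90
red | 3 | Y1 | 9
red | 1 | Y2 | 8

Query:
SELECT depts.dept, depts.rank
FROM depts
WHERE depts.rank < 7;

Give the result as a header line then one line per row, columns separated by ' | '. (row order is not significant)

After WHERE (1 rows):
depts.rank | depts.dept
3 | fin
After SELECT (1 rows):
depts.dept | depts.rank
fin | 3

== RESULT ==
depts.dept | depts.rank
fin | 3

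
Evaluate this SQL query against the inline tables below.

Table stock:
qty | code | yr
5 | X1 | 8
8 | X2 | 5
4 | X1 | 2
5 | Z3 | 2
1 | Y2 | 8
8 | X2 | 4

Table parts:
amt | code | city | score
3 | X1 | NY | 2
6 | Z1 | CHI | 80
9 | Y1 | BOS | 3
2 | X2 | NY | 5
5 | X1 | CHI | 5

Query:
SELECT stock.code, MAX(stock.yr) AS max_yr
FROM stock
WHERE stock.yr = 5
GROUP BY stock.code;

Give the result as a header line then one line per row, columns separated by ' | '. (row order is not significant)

After WHERE (1 rows):
stock.qty | stock.code | stock.yr
8 | X2 | 5
After GROUP BY (1 rows):
stock.code | max_yr
X2 | 5

== RESULT ==
stock.code | max_yr
X2 | 5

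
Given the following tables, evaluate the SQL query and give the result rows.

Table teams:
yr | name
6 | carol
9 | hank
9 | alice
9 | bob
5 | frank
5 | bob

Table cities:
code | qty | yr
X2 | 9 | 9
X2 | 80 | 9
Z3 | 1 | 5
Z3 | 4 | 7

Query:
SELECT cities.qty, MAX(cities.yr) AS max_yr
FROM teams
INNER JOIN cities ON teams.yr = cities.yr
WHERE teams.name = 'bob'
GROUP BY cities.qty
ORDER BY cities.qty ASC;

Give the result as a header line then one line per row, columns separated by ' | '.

After JOIN cities (8 rows):
teams.yr | teams.name | cities.code | cities.qty | cities.yr
9 | hank | X2 | 9 | 9
9 | hank | X2 | 80 | 9
9 | alice | X2 | 9 | 9
9 | alice | X2 | 80 | 9
9 | bob | X2 | 9 | 9
9 | bob | X2 | 80 | 9
5 | frank | Z3 | 1 | 5
5 | bob | Z3 | 1 | 5
After WHERE (3 rows):
teams.yr | teams.name | cities.code | cities.qty | cities.yr
9 | bob | X2 | 9 | 9
9 | bob | X2 | 80 | 9
5 | bob | Z3 | 1 | 5
After GROUP BY (3 rows):
cities.qty | max_yr
9 | 9
80 | 9
1 | 5
After ORDER BY (3 rows):
cities.qty | max_yr
1 | 5
9 | 9
80 | 9

== RESULT ==
cities.qty | max_yr
1 | 5
9 | 9
80 | 9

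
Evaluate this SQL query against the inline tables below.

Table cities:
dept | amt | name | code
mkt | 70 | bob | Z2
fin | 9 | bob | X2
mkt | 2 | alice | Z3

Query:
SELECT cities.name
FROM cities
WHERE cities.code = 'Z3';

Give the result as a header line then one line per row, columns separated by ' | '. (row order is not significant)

== RESULT ==
cities.name
alice

Derivation:
After WHERE (1 rows):
cities.dept | cities.amt | cities.name | cities.code
mkt | 2 | alice | Z3
After SELECT (1 rows):
cities.name
alice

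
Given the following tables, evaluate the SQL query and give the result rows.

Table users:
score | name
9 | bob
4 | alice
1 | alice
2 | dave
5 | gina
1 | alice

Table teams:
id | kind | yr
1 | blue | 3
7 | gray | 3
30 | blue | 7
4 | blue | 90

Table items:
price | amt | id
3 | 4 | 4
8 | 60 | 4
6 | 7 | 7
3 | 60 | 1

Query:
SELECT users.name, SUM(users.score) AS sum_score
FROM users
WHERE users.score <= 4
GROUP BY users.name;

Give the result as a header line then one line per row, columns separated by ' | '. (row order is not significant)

== RESULT ==
users.name | sum_score
alice | 6
dave | 2

Derivation:
After WHERE (4 rows):
users.score | users.name
4 | alice
1 | alice
2 | dave
1 | alice
After GROUP BY (2 rows):
users.name | sum_score
alice | 6
dave | 2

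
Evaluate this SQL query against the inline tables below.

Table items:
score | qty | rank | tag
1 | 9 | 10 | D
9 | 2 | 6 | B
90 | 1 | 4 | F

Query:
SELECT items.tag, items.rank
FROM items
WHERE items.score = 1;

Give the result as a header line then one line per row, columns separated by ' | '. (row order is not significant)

== RESULT ==
items.tag | items.rank
D | 10

Derivation:
After WHERE (1 rows):
items.score | items.qty | items.rank | items.tag
1 | 9 | 10 | D
After SELECT (1 rows):
items.tag | items.rank
D | 10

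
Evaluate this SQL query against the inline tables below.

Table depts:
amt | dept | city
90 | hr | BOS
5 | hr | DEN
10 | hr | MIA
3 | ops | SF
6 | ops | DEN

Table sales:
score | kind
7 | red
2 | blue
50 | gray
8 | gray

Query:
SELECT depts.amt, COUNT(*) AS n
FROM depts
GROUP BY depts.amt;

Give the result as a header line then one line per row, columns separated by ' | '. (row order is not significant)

== RESULT ==
depts.amt | n
90 | 1
5 | 1
10 | 1
3 | 1
6 | 1

Derivation:
After GROUP BY (5 rows):
depts.amt | n
90 | 1
5 | 1
10 | 1
3 | 1
6 | 1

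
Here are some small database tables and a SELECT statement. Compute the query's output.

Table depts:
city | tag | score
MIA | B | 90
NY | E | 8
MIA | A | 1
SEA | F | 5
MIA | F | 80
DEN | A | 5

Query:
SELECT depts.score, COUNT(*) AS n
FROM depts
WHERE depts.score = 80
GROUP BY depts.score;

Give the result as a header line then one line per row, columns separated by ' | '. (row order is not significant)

After WHERE (1 rows):
depts.city | depts.tag | depts.score
MIA | F | 80
After GROUP BY (1 rows):
depts.score | n
80 | 1

== RESULT ==
depts.score | n
80 | 1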